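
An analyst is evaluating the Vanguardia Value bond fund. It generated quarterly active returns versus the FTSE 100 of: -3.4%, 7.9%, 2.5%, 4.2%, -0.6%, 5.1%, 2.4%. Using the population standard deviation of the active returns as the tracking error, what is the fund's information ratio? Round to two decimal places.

r̄ = (-3.4 + 7.9 + 2.5 + 4.2 − 0.6 + 5.1 + 2.4) / 7 = 2.5857%
Population σ = √[Σ(r − r̄)² / 7] = √[83.1886 / 7] = √11.8841 = 3.4473%
IR = r̄ / tracking error = 2.5857 / 3.4473 = 0.7501

0.75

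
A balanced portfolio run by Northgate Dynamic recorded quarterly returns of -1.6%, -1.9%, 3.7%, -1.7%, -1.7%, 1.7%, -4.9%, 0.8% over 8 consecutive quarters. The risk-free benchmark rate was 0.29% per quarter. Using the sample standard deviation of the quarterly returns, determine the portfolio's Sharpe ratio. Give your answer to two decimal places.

-0.37

Mean return μ = -5.60 / 8 = -0.7000%
Sample std dev = √[49.2600 / 7] = 2.6528%
Sharpe = (μ − rf) / σ = (-0.7000 − 0.29) / 2.6528 = -0.9900 / 2.6528 = -0.3732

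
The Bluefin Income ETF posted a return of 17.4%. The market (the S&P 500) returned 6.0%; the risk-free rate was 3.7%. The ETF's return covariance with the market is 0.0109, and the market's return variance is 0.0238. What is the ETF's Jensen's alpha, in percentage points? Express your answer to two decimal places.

12.65

β = Cov / Var = 0.0109 / 0.0238 = 0.4580
E[R] = Rf + β(Rm − Rf) = 3.7% + 0.4580 × (6.0% − 3.7%) = 4.7534%
α = Rp − E[R] = 17.4% − 4.7534% = 12.6466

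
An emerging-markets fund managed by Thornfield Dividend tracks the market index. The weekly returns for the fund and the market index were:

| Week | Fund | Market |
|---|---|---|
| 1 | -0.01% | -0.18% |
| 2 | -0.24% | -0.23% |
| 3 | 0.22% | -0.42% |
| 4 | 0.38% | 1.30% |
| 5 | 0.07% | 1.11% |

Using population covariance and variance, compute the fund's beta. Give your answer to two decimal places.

0.15

r̄p = 0.0840%,  r̄m = 0.3160%
Cov = Σ(rp − r̄p)(rm − r̄m) / 5 = 0.0807
Var(rm) = Σ(rm − r̄m)² / 5 = 0.5369
β = Cov / Var = 0.0807 / 0.5369 = 0.1503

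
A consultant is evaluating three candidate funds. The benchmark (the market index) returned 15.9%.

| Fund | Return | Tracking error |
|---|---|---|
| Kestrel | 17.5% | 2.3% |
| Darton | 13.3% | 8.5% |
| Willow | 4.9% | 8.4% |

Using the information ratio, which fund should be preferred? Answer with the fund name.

Kestrel: IR = (17.5% − 15.9%) / 2.3% = 0.696
Darton: IR = (13.3% − 15.9%) / 8.5% = -0.306
Willow: IR = (4.9% − 15.9%) / 8.4% = -1.310
Highest: Kestrel (0.696).

Kestrel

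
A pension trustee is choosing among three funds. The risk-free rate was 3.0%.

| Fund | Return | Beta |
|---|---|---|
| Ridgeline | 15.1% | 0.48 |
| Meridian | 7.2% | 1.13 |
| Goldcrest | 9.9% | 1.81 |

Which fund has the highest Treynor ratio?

Ridgeline

Ridgeline: Treynor = (15.1% − 3.0%) / 0.48 = 25.208
Meridian: Treynor = (7.2% − 3.0%) / 1.13 = 3.717
Goldcrest: Treynor = (9.9% − 3.0%) / 1.81 = 3.812
Highest: Ridgeline (25.208).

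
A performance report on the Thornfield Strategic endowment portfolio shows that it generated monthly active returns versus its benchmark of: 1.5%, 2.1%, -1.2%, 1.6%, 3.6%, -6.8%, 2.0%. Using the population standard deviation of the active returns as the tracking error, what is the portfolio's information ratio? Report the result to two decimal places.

0.12

μ = (1.5 + 2.1 − 1.2 + 1.6 + 3.6 − 6.8 + 2) / 7 = 2.80 / 7 = 0.4000%
Σ(r − μ)² = (1.5 − 0.4000)² + (2.1 − 0.4000)² + (-1.2 − 0.4000)² + … = 72.7400
population σ = √(72.7400 / 7) = √10.3914 = 3.2236%
IR = μ / tracking error = 0.4000 / 3.2236 = 0.1241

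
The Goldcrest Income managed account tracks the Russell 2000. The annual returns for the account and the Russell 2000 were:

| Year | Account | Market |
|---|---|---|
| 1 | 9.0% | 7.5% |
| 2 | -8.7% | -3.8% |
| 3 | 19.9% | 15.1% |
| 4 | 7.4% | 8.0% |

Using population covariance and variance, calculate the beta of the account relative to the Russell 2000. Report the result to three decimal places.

1.503

r̄p = 6.9000%,  r̄m = 6.7000%
Cov = Σ(rp − r̄p)(rm − r̄m) / 4 = 68.8325
Var(rm) = Σ(rm − r̄m)² / 4 = 45.7850
β = Cov / Var = 68.8325 / 45.7850 = 1.5034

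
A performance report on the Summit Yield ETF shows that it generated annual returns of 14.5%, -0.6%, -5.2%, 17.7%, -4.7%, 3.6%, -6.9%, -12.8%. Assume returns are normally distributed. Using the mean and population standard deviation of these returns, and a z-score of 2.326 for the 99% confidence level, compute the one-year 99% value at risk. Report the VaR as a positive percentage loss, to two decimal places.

22.47

r̄ = (14.5 − 0.6 − 5.2 + 17.7 − 4.7 + 3.6 − 6.9 − 12.8) / 8 = 0.7000%
Population std dev = √[793.5200 / 8] = 9.9594%
VaR = −(r̄ − z·σ) = −(0.7000 − 2.326 × 9.9594) = −(-22.4656) = 22.4656%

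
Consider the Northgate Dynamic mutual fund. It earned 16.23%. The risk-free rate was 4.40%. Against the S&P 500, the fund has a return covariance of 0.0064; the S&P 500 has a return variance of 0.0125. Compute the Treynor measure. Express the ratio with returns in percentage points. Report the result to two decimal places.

β = Cov / Var = 0.0064 / 0.0125 = 0.5120
Treynor = (Rp − Rf) / β = (16.23% − 4.40%) / 0.5120 = 11.83 / 0.5120 = 23.1055

23.11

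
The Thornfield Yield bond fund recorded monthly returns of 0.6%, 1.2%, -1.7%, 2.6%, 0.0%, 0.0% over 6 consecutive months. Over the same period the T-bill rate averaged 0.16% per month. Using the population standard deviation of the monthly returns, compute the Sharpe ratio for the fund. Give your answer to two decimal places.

0.22

r̄ = (0.6 + 1.2 − 1.7 + 2.6 + 0 + 0) / 6 = 0.4500%
Σ(r − r̄)² = (0.6 − 0.4500)² + (1.2 − 0.4500)² + (-1.7 − 0.4500)² + … = 10.2350
population σ = √(10.2350 / 6) = √1.7058 = 1.3061%
Sharpe = (r̄ − rf) / σ = (0.4500 − 0.16) / 1.3061 = 0.2900 / 1.3061 = 0.2220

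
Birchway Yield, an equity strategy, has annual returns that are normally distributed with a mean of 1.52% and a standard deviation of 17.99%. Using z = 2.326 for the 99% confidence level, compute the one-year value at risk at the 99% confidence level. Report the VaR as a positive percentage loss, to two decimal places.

VaR (as % loss) = −(μ − z·σ) = −(1.52% − 2.326 × 17.99%) = −(-40.32474%) = 40.32474%

40.32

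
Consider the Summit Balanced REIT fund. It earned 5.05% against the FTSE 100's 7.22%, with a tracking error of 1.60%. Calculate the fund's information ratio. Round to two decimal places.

-1.36

IR = (Rp − Rb) / TE = (5.05% − 7.22%) / 1.60% = -2.17% / 1.60% = -1.3563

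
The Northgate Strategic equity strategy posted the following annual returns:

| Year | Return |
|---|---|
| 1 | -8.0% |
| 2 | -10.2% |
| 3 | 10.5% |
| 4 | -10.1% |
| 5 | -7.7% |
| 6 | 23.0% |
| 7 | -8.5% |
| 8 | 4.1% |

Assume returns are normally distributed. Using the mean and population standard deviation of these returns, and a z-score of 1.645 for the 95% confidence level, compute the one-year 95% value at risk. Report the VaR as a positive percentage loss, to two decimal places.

19.72

Mean return r̄ = -6.90 / 8 = -0.8625%
Σ(r − r̄)² = (-8 − (-0.8625))² + (-10.2 − (-0.8625))² + … = 1051.6988
σ = √[1051.6988 / 8] = 11.4657%
VaR = −(r̄ − z·σ) = −(-0.8625 − 1.645 × 11.4657) = −(-19.7236) = 19.7236%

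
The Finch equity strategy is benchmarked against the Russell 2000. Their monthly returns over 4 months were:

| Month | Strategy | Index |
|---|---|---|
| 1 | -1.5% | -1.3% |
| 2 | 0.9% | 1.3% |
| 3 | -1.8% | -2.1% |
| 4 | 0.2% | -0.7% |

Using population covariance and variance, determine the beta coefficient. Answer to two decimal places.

r̄p = -0.5500%,  r̄m = -0.7000%
Cov = Σ(rp − r̄p)(rm − r̄m) / 4 = 1.3050
Var(rm) = Σ(rm − r̄m)² / 4 = 1.5800
β = Cov / Var = 1.3050 / 1.5800 = 0.8259

0.83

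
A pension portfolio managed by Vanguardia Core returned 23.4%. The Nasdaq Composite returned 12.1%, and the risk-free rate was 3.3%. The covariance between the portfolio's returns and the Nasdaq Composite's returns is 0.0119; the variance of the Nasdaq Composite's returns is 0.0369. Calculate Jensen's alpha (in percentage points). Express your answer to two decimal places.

β = Cov / Var = 0.0119 / 0.0369 = 0.3225
E[R] = Rf + β(Rm − Rf) = 3.3% + 0.3225 × (12.1% − 3.3%) = 6.1380%
α = Rp − E[R] = 23.4% − 6.1380% = 17.2620

17.26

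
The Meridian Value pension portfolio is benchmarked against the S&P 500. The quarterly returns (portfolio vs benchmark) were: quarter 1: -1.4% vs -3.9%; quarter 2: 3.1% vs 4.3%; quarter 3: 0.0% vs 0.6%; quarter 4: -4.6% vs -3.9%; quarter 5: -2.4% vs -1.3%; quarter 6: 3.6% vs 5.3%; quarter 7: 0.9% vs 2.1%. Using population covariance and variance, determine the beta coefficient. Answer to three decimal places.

r̄p = -0.1143%,  r̄m = 0.4571%
Cov = Σ(rp − r̄p)(rm − r̄m) / 7 = 8.7408
Var(rm) = Σ(rm − r̄m)² / 7 = 11.7139
β = Cov / Var = 8.7408 / 11.7139 = 0.7462

0.746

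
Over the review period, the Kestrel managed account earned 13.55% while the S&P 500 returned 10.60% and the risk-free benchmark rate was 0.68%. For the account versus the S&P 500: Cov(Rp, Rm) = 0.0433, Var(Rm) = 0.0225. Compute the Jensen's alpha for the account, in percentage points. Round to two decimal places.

β = Cov / Var = 0.0433 / 0.0225 = 1.9244
E[R] = Rf + β(Rm − Rf) = 0.68% + 1.9244 × (10.60% − 0.68%) = 19.7700%
α = Rp − E[R] = 13.55% − 19.7700% = -6.2200

-6.22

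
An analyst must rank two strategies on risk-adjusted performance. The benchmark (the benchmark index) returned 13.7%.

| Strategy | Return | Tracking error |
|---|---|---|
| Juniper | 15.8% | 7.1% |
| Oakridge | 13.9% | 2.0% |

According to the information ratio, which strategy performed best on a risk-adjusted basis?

Juniper

Juniper: IR = (15.8% − 13.7%) / 7.1% = 0.296
Oakridge: IR = (13.9% − 13.7%) / 2.0% = 0.100
Highest: Juniper (0.296).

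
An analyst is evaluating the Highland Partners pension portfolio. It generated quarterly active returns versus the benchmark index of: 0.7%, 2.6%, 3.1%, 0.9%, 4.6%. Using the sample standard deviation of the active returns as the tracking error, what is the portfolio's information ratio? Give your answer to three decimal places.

1.468

r̄ = (0.7 + 2.6 + 3.1 + 0.9 + 4.6) / 5 = 2.3800%
Sample σ = √[Σ(r − r̄)² / 4] = √[10.5080 / 4] = √2.6270 = 1.6208%
IR = r̄ / tracking error = 2.3800 / 1.6208 = 1.4684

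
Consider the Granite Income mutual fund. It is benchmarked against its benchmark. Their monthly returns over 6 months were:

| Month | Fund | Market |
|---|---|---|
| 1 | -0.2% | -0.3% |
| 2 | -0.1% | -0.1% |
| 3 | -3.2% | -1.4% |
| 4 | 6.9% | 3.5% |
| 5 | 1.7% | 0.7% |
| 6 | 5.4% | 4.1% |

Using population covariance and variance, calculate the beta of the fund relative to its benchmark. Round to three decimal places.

r̄p = 1.7500%,  r̄m = 1.0833%
Cov = Σ(rp − r̄p)(rm − r̄m) / 6 = 6.7758
Var(rm) = Σ(rm − r̄m)² / 6 = 4.0947
β = Cov / Var = 6.7758 / 4.0947 = 1.6548

1.655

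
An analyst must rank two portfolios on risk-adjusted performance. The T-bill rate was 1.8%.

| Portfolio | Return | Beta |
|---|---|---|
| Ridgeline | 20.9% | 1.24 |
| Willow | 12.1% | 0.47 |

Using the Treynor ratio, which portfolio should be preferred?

Ridgeline: Treynor = (20.9% − 1.8%) / 1.24 = 15.403
Willow: Treynor = (12.1% − 1.8%) / 0.47 = 21.915
Highest: Willow (21.915).

Willow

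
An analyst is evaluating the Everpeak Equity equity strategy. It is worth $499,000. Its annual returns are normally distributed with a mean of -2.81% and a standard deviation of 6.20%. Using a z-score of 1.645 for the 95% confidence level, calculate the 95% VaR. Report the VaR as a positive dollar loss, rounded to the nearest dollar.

$64,915

Return at the 95% tail: μ − z·σ = -2.81% − 1.645 × 6.20% = -2.81 − 10.1990 = -13.0090%
VaR = −(-13.0090%) × $499,000 = 13.0090% × $499,000 = $64,915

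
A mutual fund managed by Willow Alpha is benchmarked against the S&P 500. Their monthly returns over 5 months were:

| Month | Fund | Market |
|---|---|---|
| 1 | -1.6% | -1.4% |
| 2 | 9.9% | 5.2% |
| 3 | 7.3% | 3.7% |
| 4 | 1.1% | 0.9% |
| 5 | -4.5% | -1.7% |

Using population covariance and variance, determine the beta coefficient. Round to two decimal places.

r̄p = 2.4400%,  r̄m = 1.3400%
Cov = Σ(rp − r̄p)(rm − r̄m) / 5 = 14.6044
Var(rm) = Σ(rm − r̄m)² / 5 = 7.4824
β = Cov / Var = 14.6044 / 7.4824 = 1.9518

1.95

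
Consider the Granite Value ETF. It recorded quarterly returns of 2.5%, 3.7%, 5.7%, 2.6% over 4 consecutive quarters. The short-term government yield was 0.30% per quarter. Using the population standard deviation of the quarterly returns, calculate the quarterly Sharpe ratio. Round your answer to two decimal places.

Mean return r̄ = 14.50 / 4 = 3.6250%
Population σ = √[Σ(r − r̄)² / 4] = √[6.6275 / 4] = √1.6569 = 1.2872%
Sharpe = (r̄ − rf) / σ = (3.6250 − 0.3) / 1.2872 = 3.3250 / 1.2872 = 2.5831

2.58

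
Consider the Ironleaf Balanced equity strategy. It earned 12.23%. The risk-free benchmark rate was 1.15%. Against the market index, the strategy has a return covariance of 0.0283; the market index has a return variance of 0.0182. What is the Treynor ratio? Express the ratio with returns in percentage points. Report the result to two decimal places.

β = Cov / Var = 0.0283 / 0.0182 = 1.5549
Treynor = (Rp − Rf) / β = (12.23% − 1.15%) / 1.5549 = 11.08 / 1.5549 = 7.1259

7.13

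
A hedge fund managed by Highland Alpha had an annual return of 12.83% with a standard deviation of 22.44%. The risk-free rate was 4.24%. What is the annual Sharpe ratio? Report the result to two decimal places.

0.38

Sharpe = (Rp − Rf) / σp = (12.83% − 4.24%) / 22.44% = 8.59% / 22.44% = 0.3828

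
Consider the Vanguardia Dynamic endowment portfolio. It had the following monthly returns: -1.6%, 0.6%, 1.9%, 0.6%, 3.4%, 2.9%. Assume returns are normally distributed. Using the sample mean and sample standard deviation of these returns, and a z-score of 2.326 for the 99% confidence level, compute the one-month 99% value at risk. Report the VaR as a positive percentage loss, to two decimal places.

Mean return μ = 7.80 / 6 = 1.3000%
Σ(r − μ)² = (-1.6 − 1.3000)² + (0.6 − 1.3000)² + … = 16.7200
σ = √[16.7200 / 5] = 1.8287%
VaR = −(μ − z·σ) = −(1.3000 − 2.326 × 1.8287) = −(-2.9536) = 2.9536%

2.95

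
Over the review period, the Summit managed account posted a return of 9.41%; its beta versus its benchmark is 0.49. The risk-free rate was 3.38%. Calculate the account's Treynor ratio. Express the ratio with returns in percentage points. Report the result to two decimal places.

12.31

Treynor = (Rp − Rf) / β = (9.41% − 3.38%) / 0.49 = 6.03 / 0.49 = 12.3061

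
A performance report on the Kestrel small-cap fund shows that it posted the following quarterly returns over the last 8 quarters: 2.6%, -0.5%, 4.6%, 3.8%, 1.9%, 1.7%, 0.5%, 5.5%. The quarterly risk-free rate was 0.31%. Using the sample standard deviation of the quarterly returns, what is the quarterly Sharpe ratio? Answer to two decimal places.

r̄ = (2.6 − 0.5 + 4.6 + 3.8 + 1.9 + 1.7 + 0.5 + 5.5) / 8 = 2.5125%
Σ(r − r̄)² = 29.1088; sample σ = √(29.1088/7) = 2.0392%
Sharpe = (r̄ − rf) / σ = (2.5125 − 0.31) / 2.0392 = 2.2025 / 2.0392 = 1.0801

1.08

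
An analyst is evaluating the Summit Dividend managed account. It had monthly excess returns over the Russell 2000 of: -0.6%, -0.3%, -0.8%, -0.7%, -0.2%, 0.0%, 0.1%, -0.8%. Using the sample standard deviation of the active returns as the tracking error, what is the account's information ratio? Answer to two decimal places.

-1.14

r̄ = (-0.6 − 0.3 − 0.8 − 0.7 − 0.2 + 0 + 0.1 − 0.8) / 8 = -3.30 / 8 = -0.4125%
Sample std dev = √[0.9088 / 7] = 0.3603%
IR = r̄ / tracking error = -0.4125 / 0.3603 = -1.1449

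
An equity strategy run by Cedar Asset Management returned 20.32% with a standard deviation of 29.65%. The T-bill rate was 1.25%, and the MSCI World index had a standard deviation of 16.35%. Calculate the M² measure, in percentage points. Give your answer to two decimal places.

Sharpe = (Rp − Rf) / σp = (20.32% − 1.25%) / 29.65% = 0.6432
M² = Rf + Sharpe × σm = 1.25% + 0.6432 × 16.35% = 11.7663%

11.77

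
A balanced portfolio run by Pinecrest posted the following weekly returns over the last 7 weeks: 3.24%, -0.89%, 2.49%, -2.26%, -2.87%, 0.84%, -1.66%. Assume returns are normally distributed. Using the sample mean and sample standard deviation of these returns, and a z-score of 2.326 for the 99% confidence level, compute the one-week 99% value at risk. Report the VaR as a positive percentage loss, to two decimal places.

r̄ = (3.24 − 0.89 + 2.49 − 2.26 − 2.87 + 0.84 − 1.66) / 7 = -0.1586%
Sample σ = √[Σ(r − r̄)² / 6] = √[34.1195 / 6] = √5.6866 = 2.3847%
VaR = −(r̄ − z·σ) = −(-0.1586 − 2.326 × 2.3847) = −(-5.7054) = 5.7054%

5.71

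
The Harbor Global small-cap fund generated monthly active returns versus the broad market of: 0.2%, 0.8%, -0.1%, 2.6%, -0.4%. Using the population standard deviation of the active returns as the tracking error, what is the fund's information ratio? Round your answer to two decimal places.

r̄ = (0.2 + 0.8 − 0.1 + 2.6 − 0.4) / 5 = 0.6200%
Population σ = √[Σ(r − r̄)² / 5] = √[5.6880 / 5] = √1.1376 = 1.0666%
IR = r̄ / tracking error = 0.6200 / 1.0666 = 0.5813

0.58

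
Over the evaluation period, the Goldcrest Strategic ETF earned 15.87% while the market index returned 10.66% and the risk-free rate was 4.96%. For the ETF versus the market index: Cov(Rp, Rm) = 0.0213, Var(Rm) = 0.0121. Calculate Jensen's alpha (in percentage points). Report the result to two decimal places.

β = Cov / Var = 0.0213 / 0.0121 = 1.7603
E[R] = Rf + β(Rm − Rf) = 4.96% + 1.7603 × (10.66% − 4.96%) = 14.9937%
α = Rp − E[R] = 15.87% − 14.9937% = 0.8763

0.88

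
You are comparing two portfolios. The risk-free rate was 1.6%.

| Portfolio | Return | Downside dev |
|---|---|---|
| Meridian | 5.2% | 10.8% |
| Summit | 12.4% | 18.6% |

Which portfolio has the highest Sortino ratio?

Meridian: Sortino ratio = (5.2% − 1.6%) / 10.8% = 0.333
Summit: Sortino ratio = (12.4% − 1.6%) / 18.6% = 0.581
Highest: Summit (0.581).

Summit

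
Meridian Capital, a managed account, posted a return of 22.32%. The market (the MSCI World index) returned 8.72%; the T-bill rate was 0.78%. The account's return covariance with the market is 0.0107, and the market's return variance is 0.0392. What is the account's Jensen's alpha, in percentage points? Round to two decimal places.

19.37

β = Cov / Var = 0.0107 / 0.0392 = 0.2730
E[R] = Rf + β(Rm − Rf) = 0.78% + 0.2730 × (8.72% − 0.78%) = 2.9476%
α = Rp − E[R] = 22.32% − 2.9476% = 19.3724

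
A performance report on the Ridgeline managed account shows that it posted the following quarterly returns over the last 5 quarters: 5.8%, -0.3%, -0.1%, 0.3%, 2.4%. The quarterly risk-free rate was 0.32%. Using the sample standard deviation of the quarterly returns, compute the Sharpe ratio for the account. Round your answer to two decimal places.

μ = (5.8 − 0.3 − 0.1 + 0.3 + 2.4) / 5 = 8.10 / 5 = 1.6200%
Σ(r − μ)² = 26.4680; sample σ = √(26.4680/4) = 2.5724%
Sharpe = (μ − rf) / σ = (1.6200 − 0.32) / 2.5724 = 1.3000 / 2.5724 = 0.5054

0.51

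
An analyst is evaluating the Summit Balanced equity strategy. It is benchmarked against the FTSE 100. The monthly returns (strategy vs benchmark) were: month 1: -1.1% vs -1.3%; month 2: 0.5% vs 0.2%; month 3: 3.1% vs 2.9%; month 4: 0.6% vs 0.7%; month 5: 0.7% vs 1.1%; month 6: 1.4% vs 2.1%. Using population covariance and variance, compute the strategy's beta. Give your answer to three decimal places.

0.896

r̄p = 0.8667%,  r̄m = 0.9500%
Cov = Σ(rp − r̄p)(rm − r̄m) / 6 = 1.6183
Var(rm) = Σ(rm − r̄m)² / 6 = 1.8058
β = Cov / Var = 1.6183 / 1.8058 = 0.8962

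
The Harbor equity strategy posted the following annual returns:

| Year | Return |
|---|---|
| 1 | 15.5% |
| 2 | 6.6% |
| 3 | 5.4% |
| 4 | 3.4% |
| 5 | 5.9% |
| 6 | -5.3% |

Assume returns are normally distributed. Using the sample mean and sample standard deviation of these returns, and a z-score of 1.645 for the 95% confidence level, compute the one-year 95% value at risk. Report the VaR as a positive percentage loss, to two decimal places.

5.71

r̄ = (15.5 + 6.6 + 5.4 + 3.4 + 5.9 − 5.3) / 6 = 31.50 / 6 = 5.2500%
Sample σ = √[Σ(r − r̄)² / 5] = √[222.0550 / 5] = √44.4110 = 6.6642%
VaR = −(r̄ − z·σ) = −(5.2500 − 1.645 × 6.6642) = −(-5.7126) = 5.7126%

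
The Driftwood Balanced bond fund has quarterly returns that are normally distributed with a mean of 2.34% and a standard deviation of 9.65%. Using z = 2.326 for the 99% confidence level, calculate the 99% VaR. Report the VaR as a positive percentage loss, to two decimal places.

20.11

VaR (as % loss) = −(μ − z·σ) = −(2.34% − 2.326 × 9.65%) = −(-20.1059%) = 20.1059%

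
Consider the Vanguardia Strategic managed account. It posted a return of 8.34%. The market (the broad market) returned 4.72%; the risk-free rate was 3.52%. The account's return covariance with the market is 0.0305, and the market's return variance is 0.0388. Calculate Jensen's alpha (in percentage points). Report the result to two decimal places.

3.88

β = Cov / Var = 0.0305 / 0.0388 = 0.7861
E[R] = Rf + β(Rm − Rf) = 3.52% + 0.7861 × (4.72% − 3.52%) = 4.4633%
α = Rp − E[R] = 8.34% − 4.4633% = 3.8767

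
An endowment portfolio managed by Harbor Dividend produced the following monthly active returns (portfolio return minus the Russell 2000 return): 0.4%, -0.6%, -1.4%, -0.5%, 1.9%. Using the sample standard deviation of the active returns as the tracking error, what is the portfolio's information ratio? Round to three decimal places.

-0.032

r̄ = (0.4 − 0.6 − 1.4 − 0.5 + 1.9) / 5 = -0.20 / 5 = -0.0400%
Σ(r − r̄)² = 6.3320; sample σ = √(6.3320/4) = 1.2582%
IR = r̄ / tracking error = -0.0400 / 1.2582 = -0.0318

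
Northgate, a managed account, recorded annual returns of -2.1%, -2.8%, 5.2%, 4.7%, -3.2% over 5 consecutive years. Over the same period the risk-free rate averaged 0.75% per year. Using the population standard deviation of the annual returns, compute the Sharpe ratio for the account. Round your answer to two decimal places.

-0.10

r̄ = (-2.1 − 2.8 + 5.2 + 4.7 − 3.2) / 5 = 0.3600%
Σ(r − r̄)² = (-2.1 − 0.3600)² + (-2.8 − 0.3600)² + (5.2 − 0.3600)² + … = 70.9720
population σ = √(70.9720 / 5) = √14.1944 = 3.7675%
Sharpe = (r̄ − rf) / σ = (0.3600 − 0.75) / 3.7675 = -0.3900 / 3.7675 = -0.1035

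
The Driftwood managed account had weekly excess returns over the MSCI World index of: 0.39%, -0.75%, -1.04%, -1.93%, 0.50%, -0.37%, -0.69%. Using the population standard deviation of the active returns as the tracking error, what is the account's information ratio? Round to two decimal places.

-0.72

r̄ = (0.39 − 0.75 − 1.04 − 1.93 + 0.5 − 0.37 − 0.69) / 7 = -3.890 / 7 = -0.5557%
Σ(r − r̄)² = (0.39 − (-0.5557))² + (-0.75 − (-0.5557))² + (-1.04 − (-0.5557))² + … = 4.2224
population σ = √(4.2224 / 7) = √0.6032 = 0.7767%
IR = r̄ / tracking error = -0.5557 / 0.7767 = -0.7155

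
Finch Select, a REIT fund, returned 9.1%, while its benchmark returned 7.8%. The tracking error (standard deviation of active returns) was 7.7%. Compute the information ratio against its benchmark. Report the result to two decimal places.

0.17

IR = (Rp − Rb) / TE = (9.1% − 7.8%) / 7.7% = 1.30% / 7.7% = 0.1688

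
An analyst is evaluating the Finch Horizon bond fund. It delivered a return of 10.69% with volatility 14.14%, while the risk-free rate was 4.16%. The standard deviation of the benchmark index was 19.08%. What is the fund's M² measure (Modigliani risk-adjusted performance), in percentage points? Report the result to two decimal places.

12.97

Sharpe = (Rp − Rf) / σp = (10.69% − 4.16%) / 14.14% = 0.4618
M² = Rf + Sharpe × σm = 4.16% + 0.4618 × 19.08% = 12.9711%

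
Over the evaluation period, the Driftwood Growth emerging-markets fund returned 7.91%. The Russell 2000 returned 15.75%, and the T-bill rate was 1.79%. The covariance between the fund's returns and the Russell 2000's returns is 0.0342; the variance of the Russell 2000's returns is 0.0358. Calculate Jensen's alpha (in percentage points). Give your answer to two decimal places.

β = Cov / Var = 0.0342 / 0.0358 = 0.9553
E[R] = Rf + β(Rm − Rf) = 1.79% + 0.9553 × (15.75% − 1.79%) = 15.1260%
α = Rp − E[R] = 7.91% − 15.1260% = -7.2160

-7.22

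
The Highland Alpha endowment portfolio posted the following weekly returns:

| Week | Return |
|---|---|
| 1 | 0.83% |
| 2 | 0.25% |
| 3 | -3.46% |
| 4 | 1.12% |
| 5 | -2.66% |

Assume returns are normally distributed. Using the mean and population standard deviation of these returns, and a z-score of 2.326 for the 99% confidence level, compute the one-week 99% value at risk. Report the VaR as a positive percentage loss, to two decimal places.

5.19

r̄ = (0.83 + 0.25 − 3.46 + 1.12 − 2.66) / 5 = -0.7840%
Population std dev = √[17.9797 / 5] = 1.8963%
VaR = −(r̄ − z·σ) = −(-0.7840 − 2.326 × 1.8963) = −(-5.1948) = 5.1948%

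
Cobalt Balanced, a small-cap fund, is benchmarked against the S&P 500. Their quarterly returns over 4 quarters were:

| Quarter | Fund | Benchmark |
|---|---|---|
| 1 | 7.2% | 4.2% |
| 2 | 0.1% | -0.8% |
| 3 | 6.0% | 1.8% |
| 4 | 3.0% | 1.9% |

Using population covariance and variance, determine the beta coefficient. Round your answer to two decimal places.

1.42

r̄p = 4.0750%,  r̄m = 1.7750%
Cov = Σ(rp − r̄p)(rm − r̄m) / 4 = 4.4319
Var(rm) = Σ(rm − r̄m)² / 4 = 3.1319
β = Cov / Var = 4.4319 / 3.1319 = 1.4151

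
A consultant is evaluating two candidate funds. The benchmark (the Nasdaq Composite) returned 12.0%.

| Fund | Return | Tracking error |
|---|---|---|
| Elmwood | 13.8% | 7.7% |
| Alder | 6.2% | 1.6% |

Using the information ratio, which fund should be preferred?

Elmwood

Elmwood: IR = (13.8% − 12.0%) / 7.7% = 0.234
Alder: IR = (6.2% − 12.0%) / 1.6% = -3.625
Highest: Elmwood (0.234).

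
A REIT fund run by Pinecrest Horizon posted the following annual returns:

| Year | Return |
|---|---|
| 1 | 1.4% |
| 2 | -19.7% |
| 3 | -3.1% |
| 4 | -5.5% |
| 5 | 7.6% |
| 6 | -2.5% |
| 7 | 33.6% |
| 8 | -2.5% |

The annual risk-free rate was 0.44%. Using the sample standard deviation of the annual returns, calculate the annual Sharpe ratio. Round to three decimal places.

Mean return μ = 9.30 / 8 = 1.1625%
Σ(r − μ)² = (1.4 − 1.1625)² + (-19.7 − 1.1625)² + … = 1618.3188
sample σ = √(1618.3188 / 7) = √231.1884 = 15.2049%
Sharpe = (μ − rf) / σ = (1.1625 − 0.44) / 15.2049 = 0.7225 / 15.2049 = 0.0475

0.048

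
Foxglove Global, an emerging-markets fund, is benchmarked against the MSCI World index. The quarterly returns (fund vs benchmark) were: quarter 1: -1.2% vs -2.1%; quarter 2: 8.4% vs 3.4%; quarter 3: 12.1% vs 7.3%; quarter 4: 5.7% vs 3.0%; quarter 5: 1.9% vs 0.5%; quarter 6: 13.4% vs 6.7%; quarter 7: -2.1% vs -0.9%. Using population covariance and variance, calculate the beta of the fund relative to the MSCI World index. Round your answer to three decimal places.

r̄p = 5.4571%,  r̄m = 2.5571%
Cov = Σ(rp − r̄p)(rm − r̄m) / 7 = 18.7782
Var(rm) = Σ(rm − r̄m)² / 7 = 11.2053
β = Cov / Var = 18.7782 / 11.2053 = 1.6758

1.676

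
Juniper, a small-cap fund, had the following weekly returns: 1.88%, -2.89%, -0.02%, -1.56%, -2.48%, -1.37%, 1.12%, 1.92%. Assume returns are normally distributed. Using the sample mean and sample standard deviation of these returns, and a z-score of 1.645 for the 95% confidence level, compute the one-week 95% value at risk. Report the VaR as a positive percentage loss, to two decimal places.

r̄ = (1.88 − 2.89 − 0.02 − 1.56 − 2.48 − 1.37 + 1.12 + 1.92) / 8 = -0.4250%
Sample std dev = √[25.8436 / 7] = 1.9214%
VaR = −(r̄ − z·σ) = −(-0.4250 − 1.645 × 1.9214) = −(-3.5857) = 3.5857%

3.59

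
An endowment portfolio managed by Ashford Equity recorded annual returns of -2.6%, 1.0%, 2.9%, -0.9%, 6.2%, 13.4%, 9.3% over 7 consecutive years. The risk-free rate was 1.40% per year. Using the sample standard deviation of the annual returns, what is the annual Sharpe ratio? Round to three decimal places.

0.484

r̄ = (-2.6 + 1 + 2.9 − 0.9 + 6.2 + 13.4 + 9.3) / 7 = 4.1857%
Σ(r − r̄)² = (-2.6 − 4.1857)² + (1 − 4.1857)² + (2.9 − 4.1857)² + … = 198.8286
sample σ = √(198.8286 / 6) = √33.1381 = 5.7566%
Sharpe = (r̄ − rf) / σ = (4.1857 − 1.4) / 5.7566 = 2.7857 / 5.7566 = 0.4839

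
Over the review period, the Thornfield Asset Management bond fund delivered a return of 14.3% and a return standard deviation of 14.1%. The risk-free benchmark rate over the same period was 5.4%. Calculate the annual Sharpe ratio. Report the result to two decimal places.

Sharpe = (Rp − Rf) / σp = (14.3% − 5.4%) / 14.1% = 8.90% / 14.1% = 0.6312

0.63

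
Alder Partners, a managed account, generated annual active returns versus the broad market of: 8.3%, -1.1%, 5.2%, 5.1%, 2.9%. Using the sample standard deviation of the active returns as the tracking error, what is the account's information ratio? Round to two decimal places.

Mean return r̄ = 20.40 / 5 = 4.0800%
Σ(r − r̄)² = 48.3280; sample σ = √(48.3280/4) = 3.4759%
IR = r̄ / tracking error = 4.0800 / 3.4759 = 1.1738

1.17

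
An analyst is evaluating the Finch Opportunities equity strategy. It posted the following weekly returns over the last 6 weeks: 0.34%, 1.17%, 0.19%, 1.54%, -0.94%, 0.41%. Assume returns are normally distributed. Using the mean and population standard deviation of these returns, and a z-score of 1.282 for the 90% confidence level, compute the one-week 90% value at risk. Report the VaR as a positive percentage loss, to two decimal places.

μ = (0.34 + 1.17 + 0.19 + 1.54 − 0.94 + 0.41) / 6 = 2.710 / 6 = 0.4517%
Σ(r − μ)² = (0.34 − 0.4517)² + (1.17 − 0.4517)² + (0.19 − 0.4517)² + … = 3.7199
σ = √[3.7199 / 6] = 0.7874%
VaR = −(μ − z·σ) = −(0.4517 − 1.282 × 0.7874) = −(-0.5577) = 0.5577%

0.56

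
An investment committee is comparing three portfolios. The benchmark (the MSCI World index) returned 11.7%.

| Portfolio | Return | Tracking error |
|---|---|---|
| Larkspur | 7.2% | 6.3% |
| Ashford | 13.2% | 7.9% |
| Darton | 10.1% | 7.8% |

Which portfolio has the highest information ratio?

Larkspur: IR = (7.2% − 11.7%) / 6.3% = -0.714
Ashford: IR = (13.2% − 11.7%) / 7.9% = 0.190
Darton: IR = (10.1% − 11.7%) / 7.8% = -0.205
Highest: Ashford (0.190).

Ashford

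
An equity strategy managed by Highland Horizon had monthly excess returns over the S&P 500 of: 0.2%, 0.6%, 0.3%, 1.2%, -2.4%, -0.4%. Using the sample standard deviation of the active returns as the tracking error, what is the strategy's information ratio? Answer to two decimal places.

-0.07

r̄ = (0.2 + 0.6 + 0.3 + 1.2 − 2.4 − 0.4) / 6 = -0.0833%
Sample σ = √[Σ(r − r̄)² / 5] = √[7.8083 / 5] = √1.5617 = 1.2497%
IR = r̄ / tracking error = -0.0833 / 1.2497 = -0.0667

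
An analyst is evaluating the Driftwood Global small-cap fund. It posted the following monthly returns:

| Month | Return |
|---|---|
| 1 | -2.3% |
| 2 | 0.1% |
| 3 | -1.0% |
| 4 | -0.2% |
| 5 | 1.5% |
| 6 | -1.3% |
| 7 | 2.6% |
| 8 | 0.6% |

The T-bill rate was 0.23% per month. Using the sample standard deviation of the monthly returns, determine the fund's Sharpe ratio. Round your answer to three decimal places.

Mean return μ = 0.00 / 8 = 0.0000%
Sample σ = √[Σ(r − μ)² / 7] = √[17.4000 / 7] = √2.4857 = 1.5766%
Sharpe = (μ − rf) / σ = (0.0000 − 0.23) / 1.5766 = -0.2300 / 1.5766 = -0.1459

-0.146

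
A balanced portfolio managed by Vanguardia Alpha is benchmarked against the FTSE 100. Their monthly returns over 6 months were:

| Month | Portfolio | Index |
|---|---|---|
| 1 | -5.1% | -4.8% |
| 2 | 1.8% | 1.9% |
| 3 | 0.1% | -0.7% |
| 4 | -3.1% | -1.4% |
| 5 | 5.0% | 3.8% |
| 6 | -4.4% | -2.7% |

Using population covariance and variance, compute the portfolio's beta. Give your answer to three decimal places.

r̄p = -0.9500%,  r̄m = -0.6500%
Cov = Σ(rp − r̄p)(rm − r̄m) / 6 = 9.8908
Var(rm) = Σ(rm − r̄m)² / 6 = 8.0492
β = Cov / Var = 9.8908 / 8.0492 = 1.2288

1.229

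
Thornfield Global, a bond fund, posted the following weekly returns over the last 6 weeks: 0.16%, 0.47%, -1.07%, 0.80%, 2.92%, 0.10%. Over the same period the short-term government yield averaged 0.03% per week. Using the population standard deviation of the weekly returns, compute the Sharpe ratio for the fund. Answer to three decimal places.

0.444

r̄ = (0.16 + 0.47 − 1.07 + 0.8 + 2.92 + 0.1) / 6 = 3.380 / 6 = 0.5633%
Σ(r − r̄)² = (0.16 − 0.5633)² + (0.47 − 0.5633)² + (-1.07 − 0.5633)² + … = 8.6637
population σ = √(8.6637 / 6) = √1.4440 = 1.2017%
Sharpe = (r̄ − rf) / σ = (0.5633 − 0.03) / 1.2017 = 0.5333 / 1.2017 = 0.4438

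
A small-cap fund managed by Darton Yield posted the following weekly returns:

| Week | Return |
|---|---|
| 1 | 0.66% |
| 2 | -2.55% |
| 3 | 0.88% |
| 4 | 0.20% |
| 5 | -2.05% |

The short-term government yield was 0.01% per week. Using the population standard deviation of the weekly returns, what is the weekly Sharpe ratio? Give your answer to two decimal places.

r̄ = (0.66 − 2.55 + 0.88 + 0.2 − 2.05) / 5 = -2.860 / 5 = -0.5720%
Σ(r − r̄)² = 10.3191; population σ = √(10.3191/5) = 1.4366%
Sharpe = (r̄ − rf) / σ = (-0.5720 − 0.01) / 1.4366 = -0.5820 / 1.4366 = -0.4051

-0.41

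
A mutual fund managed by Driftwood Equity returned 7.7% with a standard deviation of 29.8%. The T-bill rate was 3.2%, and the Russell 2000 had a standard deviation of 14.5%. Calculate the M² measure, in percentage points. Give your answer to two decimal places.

Sharpe = (Rp − Rf) / σp = (7.7% − 3.2%) / 29.8% = 0.1510
M² = Rf + Sharpe × σm = 3.2% + 0.1510 × 14.5% = 5.3895%

5.39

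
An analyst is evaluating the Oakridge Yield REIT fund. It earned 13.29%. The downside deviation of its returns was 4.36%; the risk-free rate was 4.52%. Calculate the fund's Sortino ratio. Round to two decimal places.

Sortino = (Rp − Rf) / σd = (13.29% − 4.52%) / 4.36% = 8.77% / 4.36% = 2.0115

2.01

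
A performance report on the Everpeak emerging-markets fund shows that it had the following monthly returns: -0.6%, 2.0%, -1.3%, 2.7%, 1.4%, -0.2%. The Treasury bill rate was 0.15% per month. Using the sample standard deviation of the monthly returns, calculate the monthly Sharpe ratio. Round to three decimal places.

r̄ = (-0.6 + 2 − 1.3 + 2.7 + 1.4 − 0.2) / 6 = 0.6667%
Σ(r − r̄)² = 12.6733; sample σ = √(12.6733/5) = 1.5921%
Sharpe = (r̄ − rf) / σ = (0.6667 − 0.15) / 1.5921 = 0.5167 / 1.5921 = 0.3245

0.325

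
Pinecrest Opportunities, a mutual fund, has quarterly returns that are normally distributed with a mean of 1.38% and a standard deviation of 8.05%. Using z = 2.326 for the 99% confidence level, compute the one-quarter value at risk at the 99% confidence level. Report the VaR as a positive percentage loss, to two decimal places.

VaR (as % loss) = −(μ − z·σ) = −(1.38% − 2.326 × 8.05%) = −(-17.3443%) = 17.3443%

17.34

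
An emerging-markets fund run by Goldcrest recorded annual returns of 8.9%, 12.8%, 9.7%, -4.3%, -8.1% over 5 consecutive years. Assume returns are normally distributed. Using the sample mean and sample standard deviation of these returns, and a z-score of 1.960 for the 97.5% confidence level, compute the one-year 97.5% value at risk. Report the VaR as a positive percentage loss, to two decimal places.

r̄ = (8.9 + 12.8 + 9.7 − 4.3 − 8.1) / 5 = 19.00 / 5 = 3.8000%
Σ(r − r̄)² = 349.0400; sample σ = √(349.0400/4) = 9.3413%
VaR = −(r̄ − z·σ) = −(3.8000 − 1.960 × 9.3413) = −(-14.5089) = 14.5089%

14.51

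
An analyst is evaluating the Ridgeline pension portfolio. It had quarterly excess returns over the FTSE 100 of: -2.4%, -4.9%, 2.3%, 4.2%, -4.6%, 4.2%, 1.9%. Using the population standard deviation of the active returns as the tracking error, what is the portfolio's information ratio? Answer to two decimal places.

0.03

Mean return μ = 0.70 / 7 = 0.1000%
Σ(r − μ)² = (-2.4 − 0.1000)² + (-4.9 − 0.1000)² + … = 95.0400
σ = √[95.0400 / 7] = 3.6847%
IR = μ / tracking error = 0.1000 / 3.6847 = 0.0271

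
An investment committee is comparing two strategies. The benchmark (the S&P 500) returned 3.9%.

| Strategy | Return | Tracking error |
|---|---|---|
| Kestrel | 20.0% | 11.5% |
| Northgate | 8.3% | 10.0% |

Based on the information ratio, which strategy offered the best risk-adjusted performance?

Kestrel

Kestrel: IR = (20.0% − 3.9%) / 11.5% = 1.400
Northgate: IR = (8.3% − 3.9%) / 10.0% = 0.440
Highest: Kestrel (1.400).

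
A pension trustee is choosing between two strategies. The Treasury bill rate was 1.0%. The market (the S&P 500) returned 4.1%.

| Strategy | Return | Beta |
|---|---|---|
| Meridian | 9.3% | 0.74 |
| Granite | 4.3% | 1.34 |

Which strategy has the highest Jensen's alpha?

Meridian: α = 9.3% − [1.0% + 0.74 × (4.1% − 1.0%)] = 6.006
Granite: α = 4.3% − [1.0% + 1.34 × (4.1% − 1.0%)] = -0.854
Highest: Meridian (6.006).

Meridian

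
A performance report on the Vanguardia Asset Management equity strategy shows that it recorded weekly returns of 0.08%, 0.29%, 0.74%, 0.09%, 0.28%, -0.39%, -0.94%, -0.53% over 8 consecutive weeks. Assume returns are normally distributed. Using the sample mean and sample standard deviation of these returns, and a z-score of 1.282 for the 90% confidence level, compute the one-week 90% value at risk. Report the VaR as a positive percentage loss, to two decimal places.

0.74

Mean return μ = -0.380 / 8 = -0.0475%
Σ(r − μ)² = (0.08 − (-0.0475))² + (0.29 − (-0.0475))² + (0.74 − (-0.0475))² + … = 2.0232
sample σ = √(2.0232 / 7) = √0.2890 = 0.5376%
VaR = −(μ − z·σ) = −(-0.0475 − 1.282 × 0.5376) = −(-0.7367) = 0.7367%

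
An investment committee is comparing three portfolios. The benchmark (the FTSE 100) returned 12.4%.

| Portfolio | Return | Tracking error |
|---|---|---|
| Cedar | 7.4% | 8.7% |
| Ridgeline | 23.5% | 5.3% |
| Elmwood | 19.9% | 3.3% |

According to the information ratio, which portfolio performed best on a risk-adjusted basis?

Elmwood

Cedar: IR = (7.4% − 12.4%) / 8.7% = -0.575
Ridgeline: IR = (23.5% − 12.4%) / 5.3% = 2.094
Elmwood: IR = (19.9% − 12.4%) / 3.3% = 2.273
Highest: Elmwood (2.273).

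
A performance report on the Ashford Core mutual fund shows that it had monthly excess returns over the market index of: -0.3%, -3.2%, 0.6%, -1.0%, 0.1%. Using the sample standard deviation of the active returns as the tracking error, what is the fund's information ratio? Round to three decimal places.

Mean return μ = -3.80 / 5 = -0.7600%
Σ(r − μ)² = (-0.3 − (-0.7600))² + (-3.2 − (-0.7600))² + (0.6 − (-0.7600))² + … = 8.8120
sample σ = √(8.8120 / 4) = √2.2030 = 1.4843%
IR = μ / tracking error = -0.7600 / 1.4843 = -0.5120

-0.512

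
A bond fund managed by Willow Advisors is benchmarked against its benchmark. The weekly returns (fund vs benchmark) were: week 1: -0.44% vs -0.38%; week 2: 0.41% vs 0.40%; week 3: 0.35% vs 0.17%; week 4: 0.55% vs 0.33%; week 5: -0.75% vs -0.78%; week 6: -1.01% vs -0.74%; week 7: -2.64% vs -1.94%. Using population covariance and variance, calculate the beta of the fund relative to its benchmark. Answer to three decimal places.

r̄p = -0.5043%,  r̄m = -0.4200%
Cov = Σ(rp − r̄p)(rm − r̄m) / 7 = 0.7919
Var(rm) = Σ(rm − r̄m)² / 7 = 0.5896
β = Cov / Var = 0.7919 / 0.5896 = 1.3431

1.343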